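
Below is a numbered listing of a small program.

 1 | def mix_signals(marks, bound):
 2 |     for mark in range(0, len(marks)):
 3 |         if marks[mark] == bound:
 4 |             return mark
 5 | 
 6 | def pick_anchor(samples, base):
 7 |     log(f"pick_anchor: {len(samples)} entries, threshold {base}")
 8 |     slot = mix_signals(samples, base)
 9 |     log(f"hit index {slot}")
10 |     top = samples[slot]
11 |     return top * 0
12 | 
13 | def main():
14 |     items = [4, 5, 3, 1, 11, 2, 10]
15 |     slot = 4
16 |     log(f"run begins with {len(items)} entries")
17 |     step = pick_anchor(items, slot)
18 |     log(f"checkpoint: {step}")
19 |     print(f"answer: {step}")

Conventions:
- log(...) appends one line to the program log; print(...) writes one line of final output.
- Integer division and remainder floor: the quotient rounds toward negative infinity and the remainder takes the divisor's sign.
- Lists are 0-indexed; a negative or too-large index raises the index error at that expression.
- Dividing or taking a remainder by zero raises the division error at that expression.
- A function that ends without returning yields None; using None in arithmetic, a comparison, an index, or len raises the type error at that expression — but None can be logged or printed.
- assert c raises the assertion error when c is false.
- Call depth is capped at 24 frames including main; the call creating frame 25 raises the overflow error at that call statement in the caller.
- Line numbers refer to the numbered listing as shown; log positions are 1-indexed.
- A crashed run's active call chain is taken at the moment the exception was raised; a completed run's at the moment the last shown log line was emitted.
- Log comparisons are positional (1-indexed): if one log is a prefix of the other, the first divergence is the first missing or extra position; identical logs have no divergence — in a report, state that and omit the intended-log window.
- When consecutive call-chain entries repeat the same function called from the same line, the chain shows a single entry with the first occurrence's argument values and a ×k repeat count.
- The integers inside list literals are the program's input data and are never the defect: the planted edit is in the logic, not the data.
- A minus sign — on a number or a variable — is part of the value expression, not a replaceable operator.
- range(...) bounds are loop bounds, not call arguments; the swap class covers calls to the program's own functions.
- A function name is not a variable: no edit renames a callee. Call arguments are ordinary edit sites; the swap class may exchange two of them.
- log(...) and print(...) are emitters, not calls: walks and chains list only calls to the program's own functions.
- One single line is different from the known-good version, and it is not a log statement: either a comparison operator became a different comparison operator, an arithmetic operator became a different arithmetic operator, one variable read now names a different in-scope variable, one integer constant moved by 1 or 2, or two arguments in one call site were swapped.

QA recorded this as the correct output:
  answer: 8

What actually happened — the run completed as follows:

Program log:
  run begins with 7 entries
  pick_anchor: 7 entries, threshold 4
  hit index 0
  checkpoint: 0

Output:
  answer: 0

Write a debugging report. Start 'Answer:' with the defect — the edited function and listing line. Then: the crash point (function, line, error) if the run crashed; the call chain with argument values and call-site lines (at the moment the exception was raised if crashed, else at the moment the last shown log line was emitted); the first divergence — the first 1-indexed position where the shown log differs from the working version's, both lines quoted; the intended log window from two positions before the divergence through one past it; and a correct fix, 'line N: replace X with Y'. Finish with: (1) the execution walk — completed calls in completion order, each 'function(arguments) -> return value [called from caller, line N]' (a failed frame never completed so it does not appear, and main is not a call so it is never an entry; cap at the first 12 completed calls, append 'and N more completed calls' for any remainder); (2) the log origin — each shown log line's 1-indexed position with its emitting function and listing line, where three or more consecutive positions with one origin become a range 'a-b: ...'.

Answer: the defect is in pick_anchor at line 11.
Key observation: At log position 4 the runs split — shown 'checkpoint: 0', but the working version logs 'checkpoint: 8'.
Call chain: main.
First divergence: position 4 — shown 'checkpoint: 0', intended 'checkpoint: 8'.
Intended log window:
  2: pick_anchor: 7 entries, threshold 4
  3: hit index 0
  4: checkpoint: 8
Execution walk:
  mix_signals([4, 5, 3, 1, 11, 2, 10], 4) -> 0  [called from pick_anchor, line 8]
  pick_anchor([4, 5, 3, 1, 11, 2, 10], 4) -> 0  [called from main, line 17]
Origin of each log line:
  1: logged in main at line 16
  2: logged in pick_anchor at line 7
  3: logged in pick_anchor at line 9
  4: logged in main at line 18
A correct fix: line 11: replace `0` with `2`.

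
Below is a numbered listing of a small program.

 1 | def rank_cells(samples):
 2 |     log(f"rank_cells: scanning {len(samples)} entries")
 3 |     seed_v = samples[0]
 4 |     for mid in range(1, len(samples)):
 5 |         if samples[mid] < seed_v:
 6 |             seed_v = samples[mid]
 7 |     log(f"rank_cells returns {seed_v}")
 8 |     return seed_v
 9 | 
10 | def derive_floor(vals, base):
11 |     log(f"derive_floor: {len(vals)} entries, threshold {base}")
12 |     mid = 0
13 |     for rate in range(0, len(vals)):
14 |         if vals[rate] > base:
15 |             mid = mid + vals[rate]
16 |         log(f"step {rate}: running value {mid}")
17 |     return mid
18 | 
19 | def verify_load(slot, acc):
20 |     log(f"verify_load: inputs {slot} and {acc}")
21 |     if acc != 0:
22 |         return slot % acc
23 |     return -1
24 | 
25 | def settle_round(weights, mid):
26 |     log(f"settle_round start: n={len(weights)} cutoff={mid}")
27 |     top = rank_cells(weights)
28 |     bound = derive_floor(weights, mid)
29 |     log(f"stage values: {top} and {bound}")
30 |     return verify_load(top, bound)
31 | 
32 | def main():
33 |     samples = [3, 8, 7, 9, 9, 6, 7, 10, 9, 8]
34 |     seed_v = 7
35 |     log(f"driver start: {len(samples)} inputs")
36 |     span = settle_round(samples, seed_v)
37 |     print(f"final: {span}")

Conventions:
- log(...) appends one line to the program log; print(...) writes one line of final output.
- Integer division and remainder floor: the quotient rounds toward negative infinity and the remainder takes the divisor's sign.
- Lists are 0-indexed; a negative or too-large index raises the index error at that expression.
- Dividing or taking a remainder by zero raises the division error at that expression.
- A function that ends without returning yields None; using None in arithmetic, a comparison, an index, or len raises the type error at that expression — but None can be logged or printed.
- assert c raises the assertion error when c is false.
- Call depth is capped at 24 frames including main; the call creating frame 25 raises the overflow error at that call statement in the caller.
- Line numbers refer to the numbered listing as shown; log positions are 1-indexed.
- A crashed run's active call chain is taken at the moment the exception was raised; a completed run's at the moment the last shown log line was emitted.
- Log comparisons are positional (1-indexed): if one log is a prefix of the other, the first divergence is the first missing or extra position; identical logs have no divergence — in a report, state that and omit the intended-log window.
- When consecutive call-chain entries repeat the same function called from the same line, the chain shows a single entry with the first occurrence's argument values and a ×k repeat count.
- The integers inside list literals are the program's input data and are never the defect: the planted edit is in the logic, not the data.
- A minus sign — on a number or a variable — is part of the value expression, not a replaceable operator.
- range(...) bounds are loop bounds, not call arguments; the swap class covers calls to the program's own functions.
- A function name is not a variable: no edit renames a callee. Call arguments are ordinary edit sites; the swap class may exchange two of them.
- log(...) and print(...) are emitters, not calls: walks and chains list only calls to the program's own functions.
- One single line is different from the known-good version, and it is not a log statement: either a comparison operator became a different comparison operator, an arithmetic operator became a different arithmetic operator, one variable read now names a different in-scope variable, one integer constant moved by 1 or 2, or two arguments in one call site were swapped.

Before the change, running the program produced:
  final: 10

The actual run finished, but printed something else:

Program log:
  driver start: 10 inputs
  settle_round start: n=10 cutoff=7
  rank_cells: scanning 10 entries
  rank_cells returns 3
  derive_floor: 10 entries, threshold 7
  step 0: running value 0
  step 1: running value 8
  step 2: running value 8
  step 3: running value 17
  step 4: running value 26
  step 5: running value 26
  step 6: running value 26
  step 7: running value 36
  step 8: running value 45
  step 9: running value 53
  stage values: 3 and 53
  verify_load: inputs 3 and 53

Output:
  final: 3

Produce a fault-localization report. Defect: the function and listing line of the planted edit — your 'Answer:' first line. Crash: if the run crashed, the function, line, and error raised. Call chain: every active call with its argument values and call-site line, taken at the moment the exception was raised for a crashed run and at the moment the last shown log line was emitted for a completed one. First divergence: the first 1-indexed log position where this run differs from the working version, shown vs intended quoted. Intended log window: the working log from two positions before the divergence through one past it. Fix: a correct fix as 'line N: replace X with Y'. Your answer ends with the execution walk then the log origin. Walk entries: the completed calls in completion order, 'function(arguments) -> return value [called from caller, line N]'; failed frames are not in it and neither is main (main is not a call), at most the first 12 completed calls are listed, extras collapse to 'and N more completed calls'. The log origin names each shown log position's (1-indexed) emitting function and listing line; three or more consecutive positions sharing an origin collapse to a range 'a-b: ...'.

Answer: the defect is in rank_cells at line 5.
Key observation: The earliest visible damage is log position 4 — 'rank_cells returns 3' rather than the intended 'rank_cells returns 10'.
Call chain: main -> settle_round([3, 8, 7, 9, 9, 6, 7, 10, 9, 8], 7) (called at line 36) -> verify_load(3, 53) (called at line 30).
First divergence: position 4 — shown 'rank_cells returns 3', intended 'rank_cells returns 10'.
Intended log window:
  2: settle_round start: n=10 cutoff=7
  3: rank_cells: scanning 10 entries
  4: rank_cells returns 10
  5: derive_floor: 10 entries, threshold 7
Execution walk:
  rank_cells([3, 8, 7, 9, 9, 6, 7, 10, 9, 8]) -> 3  [called from settle_round, line 27]
  derive_floor([3, 8, 7, 9, 9, 6, 7, 10, 9, 8], 7) -> 53  [called from settle_round, line 28]
  verify_load(3, 53) -> 3  [called from settle_round, line 30]
  settle_round([3, 8, 7, 9, 9, 6, 7, 10, 9, 8], 7) -> 3  [called from main, line 36]
Log line origins:
  1: emitted by main (line 35)
  2: emitted by settle_round (line 26)
  3: emitted by rank_cells (line 2)
  4: emitted by rank_cells (line 7)
  5: emitted by derive_floor (line 11)
  6-15: emitted by derive_floor (line 16)
  16: emitted by settle_round (line 29)
  17: emitted by verify_load (line 20)
A correct fix: line 5: replace `<` with `>`.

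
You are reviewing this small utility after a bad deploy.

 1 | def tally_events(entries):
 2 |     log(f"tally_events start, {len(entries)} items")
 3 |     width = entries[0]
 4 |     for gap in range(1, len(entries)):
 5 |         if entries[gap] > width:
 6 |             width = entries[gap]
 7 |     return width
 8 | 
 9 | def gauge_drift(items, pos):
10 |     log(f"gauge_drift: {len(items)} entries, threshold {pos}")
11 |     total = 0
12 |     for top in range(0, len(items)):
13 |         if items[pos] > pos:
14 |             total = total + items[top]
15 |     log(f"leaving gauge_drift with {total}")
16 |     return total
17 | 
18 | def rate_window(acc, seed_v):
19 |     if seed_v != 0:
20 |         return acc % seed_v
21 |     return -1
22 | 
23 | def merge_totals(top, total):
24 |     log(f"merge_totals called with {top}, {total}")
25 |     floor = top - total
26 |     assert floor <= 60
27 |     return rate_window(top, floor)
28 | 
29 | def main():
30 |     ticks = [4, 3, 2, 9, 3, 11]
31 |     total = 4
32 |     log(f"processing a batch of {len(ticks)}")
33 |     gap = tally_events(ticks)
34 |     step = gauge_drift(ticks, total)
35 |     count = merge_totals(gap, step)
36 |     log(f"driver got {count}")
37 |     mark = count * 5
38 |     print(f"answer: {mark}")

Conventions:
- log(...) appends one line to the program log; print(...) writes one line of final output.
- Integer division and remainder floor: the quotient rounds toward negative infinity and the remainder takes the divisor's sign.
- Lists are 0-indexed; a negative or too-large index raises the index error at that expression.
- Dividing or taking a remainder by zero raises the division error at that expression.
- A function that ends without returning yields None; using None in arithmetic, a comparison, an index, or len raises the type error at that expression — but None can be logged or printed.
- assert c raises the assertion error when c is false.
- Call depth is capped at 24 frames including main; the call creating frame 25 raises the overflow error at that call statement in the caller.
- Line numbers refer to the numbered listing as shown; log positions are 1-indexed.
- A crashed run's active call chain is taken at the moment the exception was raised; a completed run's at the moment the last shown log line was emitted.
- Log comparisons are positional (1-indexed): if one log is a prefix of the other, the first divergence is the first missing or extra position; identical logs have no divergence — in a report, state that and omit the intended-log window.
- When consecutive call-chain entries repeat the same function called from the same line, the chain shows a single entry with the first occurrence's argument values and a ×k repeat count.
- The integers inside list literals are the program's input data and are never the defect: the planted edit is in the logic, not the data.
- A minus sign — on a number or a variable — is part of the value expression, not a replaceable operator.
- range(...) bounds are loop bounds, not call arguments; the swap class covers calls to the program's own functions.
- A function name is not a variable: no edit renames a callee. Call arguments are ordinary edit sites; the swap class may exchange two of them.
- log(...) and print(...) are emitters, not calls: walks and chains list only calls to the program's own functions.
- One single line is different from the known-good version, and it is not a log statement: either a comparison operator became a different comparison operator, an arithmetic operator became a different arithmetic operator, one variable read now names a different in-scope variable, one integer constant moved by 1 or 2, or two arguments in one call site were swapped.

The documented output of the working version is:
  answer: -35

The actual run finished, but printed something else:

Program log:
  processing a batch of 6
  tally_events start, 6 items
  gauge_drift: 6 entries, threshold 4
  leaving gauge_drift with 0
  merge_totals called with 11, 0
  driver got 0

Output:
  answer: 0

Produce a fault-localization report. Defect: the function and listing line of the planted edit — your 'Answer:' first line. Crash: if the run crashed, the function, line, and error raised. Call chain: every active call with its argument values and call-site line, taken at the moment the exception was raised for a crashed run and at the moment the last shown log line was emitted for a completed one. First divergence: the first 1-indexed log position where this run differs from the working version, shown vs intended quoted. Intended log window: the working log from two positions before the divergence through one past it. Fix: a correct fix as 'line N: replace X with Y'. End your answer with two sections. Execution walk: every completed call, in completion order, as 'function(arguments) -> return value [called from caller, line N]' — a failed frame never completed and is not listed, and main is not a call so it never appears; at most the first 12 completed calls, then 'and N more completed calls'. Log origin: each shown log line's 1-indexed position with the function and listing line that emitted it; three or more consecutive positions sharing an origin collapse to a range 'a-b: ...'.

Answer: the defect is in gauge_drift at line 13.
Key fact: The log first diverges at position 4: the faulty run prints 'leaving gauge_drift with 0' where the working version prints 'leaving gauge_drift with 20'.
Call chain: main.
First divergence: position 4 — shown 'leaving gauge_drift with 0', intended 'leaving gauge_drift with 20'.
Intended log window:
  2: tally_events start, 6 items
  3: gauge_drift: 6 entries, threshold 4
  4: leaving gauge_drift with 20
  5: merge_totals called with 11, 20
Execution walk:
  tally_events([4, 3, 2, 9, 3, 11]) -> 11  [called from main, line 33]
  gauge_drift([4, 3, 2, 9, 3, 11], 4) -> 0  [called from main, line 34]
  rate_window(11, 11) -> 0  [called from merge_totals, line 27]
  merge_totals(11, 0) -> 0  [called from main, line 35]
Log origins:
  1 — main, line 32
  2 — tally_events, line 2
  3 — gauge_drift, line 10
  4 — gauge_drift, line 15
  5 — merge_totals, line 24
  6 — main, line 36
A correct fix: line 13: replace `items[pos]` with `items[top]`.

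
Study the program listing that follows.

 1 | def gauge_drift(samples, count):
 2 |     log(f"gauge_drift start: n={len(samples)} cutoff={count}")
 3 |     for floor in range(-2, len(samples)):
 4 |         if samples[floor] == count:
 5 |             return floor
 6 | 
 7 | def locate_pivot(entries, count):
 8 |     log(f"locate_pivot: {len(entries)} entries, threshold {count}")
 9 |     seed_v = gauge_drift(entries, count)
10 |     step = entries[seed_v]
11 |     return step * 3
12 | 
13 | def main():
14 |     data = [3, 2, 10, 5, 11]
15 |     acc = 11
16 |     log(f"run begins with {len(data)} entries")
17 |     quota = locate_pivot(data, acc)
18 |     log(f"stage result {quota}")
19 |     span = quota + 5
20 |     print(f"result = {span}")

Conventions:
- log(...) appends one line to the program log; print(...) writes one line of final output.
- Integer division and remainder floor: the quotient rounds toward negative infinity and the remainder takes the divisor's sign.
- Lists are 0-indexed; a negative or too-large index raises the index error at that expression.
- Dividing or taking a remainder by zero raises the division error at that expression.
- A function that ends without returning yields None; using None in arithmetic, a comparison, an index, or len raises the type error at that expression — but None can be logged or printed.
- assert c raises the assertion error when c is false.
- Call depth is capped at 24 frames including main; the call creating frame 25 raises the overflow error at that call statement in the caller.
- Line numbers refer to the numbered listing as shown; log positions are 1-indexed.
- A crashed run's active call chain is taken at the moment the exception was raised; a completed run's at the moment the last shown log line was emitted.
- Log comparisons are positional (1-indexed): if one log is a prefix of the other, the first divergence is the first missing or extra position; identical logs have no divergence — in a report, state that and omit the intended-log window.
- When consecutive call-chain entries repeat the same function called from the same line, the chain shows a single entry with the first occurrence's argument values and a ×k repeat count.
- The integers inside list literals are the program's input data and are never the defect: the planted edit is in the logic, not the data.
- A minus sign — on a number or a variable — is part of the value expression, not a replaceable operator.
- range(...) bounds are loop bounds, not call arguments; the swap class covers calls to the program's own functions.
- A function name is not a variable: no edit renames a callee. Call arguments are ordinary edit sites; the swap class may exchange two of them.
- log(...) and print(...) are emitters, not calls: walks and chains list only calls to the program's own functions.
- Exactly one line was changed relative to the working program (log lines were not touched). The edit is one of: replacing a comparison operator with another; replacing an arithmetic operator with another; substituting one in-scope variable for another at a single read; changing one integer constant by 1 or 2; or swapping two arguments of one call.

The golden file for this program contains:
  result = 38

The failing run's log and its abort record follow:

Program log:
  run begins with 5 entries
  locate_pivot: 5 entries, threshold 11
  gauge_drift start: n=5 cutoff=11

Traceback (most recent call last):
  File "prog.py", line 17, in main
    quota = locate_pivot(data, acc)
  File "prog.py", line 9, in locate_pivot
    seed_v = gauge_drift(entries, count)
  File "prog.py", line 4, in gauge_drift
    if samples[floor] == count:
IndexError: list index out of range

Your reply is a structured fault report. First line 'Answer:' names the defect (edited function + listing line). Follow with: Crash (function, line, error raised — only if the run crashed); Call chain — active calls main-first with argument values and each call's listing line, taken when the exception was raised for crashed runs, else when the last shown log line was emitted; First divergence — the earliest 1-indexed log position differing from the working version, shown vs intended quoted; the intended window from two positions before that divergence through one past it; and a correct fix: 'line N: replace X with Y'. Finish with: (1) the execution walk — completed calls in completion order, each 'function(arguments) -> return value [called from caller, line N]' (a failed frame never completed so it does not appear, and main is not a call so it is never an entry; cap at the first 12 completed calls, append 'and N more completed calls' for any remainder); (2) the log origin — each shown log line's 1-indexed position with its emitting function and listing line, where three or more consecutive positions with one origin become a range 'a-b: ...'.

Answer: the defect is in gauge_drift at line 3.
Core observation: The log ends early — 3 lines, where the working version next logs 'stage result 33'.
Crash: gauge_drift, line 4, IndexError.
Call chain: main -> locate_pivot([3, 2, 10, 5, 11], 11) (called at line 17) -> gauge_drift([3, 2, 10, 5, 11], 11) (called at line 9).
First divergence: position 4; the shown log stops at 3 lines while the working version next logs 'stage result 33'.
Intended log window:
  2: locate_pivot: 5 entries, threshold 11
  3: gauge_drift start: n=5 cutoff=11
  4: stage result 33
Execution walk:
  (no call completed)
Log origins:
  1: from main, line 16
  2: from locate_pivot, line 8
  3: from gauge_drift, line 2
A correct fix: line 3: replace `-2` with `0`.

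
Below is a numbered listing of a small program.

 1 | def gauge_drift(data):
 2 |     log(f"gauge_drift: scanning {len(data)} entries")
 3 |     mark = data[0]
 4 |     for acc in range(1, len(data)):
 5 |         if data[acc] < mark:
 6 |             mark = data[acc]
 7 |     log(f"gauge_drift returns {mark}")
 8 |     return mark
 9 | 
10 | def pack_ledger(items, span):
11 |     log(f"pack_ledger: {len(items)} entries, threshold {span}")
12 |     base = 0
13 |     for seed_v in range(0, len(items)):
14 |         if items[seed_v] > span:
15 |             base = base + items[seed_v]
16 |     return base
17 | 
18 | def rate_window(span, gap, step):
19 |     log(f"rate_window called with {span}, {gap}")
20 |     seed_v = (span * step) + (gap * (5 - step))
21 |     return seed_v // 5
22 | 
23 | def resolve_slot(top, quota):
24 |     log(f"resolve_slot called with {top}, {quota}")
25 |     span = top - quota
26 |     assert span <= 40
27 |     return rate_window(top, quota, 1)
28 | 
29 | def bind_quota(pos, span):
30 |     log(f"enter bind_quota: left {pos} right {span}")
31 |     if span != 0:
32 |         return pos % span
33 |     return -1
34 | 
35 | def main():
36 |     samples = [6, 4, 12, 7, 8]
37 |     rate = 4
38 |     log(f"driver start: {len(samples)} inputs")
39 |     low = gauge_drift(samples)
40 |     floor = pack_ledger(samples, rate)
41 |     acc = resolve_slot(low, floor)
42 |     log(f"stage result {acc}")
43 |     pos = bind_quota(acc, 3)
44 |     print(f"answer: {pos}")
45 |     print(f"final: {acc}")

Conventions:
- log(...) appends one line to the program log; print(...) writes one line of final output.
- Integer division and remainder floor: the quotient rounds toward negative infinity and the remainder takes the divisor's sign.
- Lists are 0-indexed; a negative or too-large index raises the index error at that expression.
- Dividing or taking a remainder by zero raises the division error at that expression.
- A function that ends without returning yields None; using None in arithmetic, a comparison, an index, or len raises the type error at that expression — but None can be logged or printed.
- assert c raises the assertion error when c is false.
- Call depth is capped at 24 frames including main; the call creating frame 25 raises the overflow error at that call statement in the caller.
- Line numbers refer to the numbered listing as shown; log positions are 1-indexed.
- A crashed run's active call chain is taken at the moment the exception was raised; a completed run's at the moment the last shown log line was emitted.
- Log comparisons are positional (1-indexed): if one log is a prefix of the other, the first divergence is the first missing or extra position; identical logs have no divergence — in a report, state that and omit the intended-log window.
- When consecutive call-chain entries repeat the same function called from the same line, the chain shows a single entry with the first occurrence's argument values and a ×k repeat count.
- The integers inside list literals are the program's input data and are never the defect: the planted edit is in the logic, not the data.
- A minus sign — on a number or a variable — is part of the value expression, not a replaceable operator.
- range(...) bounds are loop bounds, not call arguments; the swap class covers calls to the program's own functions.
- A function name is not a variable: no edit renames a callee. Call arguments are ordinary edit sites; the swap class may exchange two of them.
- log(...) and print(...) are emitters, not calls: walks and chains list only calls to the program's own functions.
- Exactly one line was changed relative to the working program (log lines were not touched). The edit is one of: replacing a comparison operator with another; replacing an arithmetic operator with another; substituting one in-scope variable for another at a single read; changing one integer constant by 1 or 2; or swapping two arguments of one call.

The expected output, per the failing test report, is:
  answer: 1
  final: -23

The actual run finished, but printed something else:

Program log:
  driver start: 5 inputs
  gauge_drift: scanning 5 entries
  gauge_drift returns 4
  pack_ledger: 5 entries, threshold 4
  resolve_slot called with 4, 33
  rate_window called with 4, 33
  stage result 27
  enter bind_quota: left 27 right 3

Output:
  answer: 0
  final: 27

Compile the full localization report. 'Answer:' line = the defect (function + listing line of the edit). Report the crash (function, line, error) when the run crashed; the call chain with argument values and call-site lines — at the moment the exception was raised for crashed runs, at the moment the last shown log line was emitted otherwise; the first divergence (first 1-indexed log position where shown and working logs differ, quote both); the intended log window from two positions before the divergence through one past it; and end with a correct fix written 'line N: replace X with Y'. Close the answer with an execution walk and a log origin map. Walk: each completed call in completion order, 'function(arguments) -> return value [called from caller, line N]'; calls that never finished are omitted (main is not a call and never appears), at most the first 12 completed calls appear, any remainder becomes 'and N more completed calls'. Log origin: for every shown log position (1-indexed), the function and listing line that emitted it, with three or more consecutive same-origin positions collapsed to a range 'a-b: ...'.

Answer: the defect is in resolve_slot at line 27.
Key observation: The log first diverges at position 6: the faulty run prints 'rate_window called with 4, 33' where the working version prints 'rate_window called with 4, -29'.
Call chain: main -> bind_quota(27, 3) (called at line 43).
First divergence: at position 6 the run shows 'rate_window called with 4, 33' where the working version logs 'rate_window called with 4, -29'.
Intended log window:
  4: pack_ledger: 5 entries, threshold 4
  5: resolve_slot called with 4, 33
  6: rate_window called with 4, -29
  7: stage result -23
Execution walk:
  gauge_drift([6, 4, 12, 7, 8]) -> 4  [called from main, line 39]
  pack_ledger([6, 4, 12, 7, 8], 4) -> 33  [called from main, line 40]
  rate_window(4, 33, 1) -> 27  [called from resolve_slot, line 27]
  resolve_slot(4, 33) -> 27  [called from main, line 41]
  bind_quota(27, 3) -> 0  [called from main, line 43]
Origin of each log line:
  1: logged in main at line 38
  2: logged in gauge_drift at line 2
  3: logged in gauge_drift at line 7
  4: logged in pack_ledger at line 11
  5: logged in resolve_slot at line 24
  6: logged in rate_window at line 19
  7: logged in main at line 42
  8: logged in bind_quota at line 30
A correct fix: line 27: replace `quota` with `span`.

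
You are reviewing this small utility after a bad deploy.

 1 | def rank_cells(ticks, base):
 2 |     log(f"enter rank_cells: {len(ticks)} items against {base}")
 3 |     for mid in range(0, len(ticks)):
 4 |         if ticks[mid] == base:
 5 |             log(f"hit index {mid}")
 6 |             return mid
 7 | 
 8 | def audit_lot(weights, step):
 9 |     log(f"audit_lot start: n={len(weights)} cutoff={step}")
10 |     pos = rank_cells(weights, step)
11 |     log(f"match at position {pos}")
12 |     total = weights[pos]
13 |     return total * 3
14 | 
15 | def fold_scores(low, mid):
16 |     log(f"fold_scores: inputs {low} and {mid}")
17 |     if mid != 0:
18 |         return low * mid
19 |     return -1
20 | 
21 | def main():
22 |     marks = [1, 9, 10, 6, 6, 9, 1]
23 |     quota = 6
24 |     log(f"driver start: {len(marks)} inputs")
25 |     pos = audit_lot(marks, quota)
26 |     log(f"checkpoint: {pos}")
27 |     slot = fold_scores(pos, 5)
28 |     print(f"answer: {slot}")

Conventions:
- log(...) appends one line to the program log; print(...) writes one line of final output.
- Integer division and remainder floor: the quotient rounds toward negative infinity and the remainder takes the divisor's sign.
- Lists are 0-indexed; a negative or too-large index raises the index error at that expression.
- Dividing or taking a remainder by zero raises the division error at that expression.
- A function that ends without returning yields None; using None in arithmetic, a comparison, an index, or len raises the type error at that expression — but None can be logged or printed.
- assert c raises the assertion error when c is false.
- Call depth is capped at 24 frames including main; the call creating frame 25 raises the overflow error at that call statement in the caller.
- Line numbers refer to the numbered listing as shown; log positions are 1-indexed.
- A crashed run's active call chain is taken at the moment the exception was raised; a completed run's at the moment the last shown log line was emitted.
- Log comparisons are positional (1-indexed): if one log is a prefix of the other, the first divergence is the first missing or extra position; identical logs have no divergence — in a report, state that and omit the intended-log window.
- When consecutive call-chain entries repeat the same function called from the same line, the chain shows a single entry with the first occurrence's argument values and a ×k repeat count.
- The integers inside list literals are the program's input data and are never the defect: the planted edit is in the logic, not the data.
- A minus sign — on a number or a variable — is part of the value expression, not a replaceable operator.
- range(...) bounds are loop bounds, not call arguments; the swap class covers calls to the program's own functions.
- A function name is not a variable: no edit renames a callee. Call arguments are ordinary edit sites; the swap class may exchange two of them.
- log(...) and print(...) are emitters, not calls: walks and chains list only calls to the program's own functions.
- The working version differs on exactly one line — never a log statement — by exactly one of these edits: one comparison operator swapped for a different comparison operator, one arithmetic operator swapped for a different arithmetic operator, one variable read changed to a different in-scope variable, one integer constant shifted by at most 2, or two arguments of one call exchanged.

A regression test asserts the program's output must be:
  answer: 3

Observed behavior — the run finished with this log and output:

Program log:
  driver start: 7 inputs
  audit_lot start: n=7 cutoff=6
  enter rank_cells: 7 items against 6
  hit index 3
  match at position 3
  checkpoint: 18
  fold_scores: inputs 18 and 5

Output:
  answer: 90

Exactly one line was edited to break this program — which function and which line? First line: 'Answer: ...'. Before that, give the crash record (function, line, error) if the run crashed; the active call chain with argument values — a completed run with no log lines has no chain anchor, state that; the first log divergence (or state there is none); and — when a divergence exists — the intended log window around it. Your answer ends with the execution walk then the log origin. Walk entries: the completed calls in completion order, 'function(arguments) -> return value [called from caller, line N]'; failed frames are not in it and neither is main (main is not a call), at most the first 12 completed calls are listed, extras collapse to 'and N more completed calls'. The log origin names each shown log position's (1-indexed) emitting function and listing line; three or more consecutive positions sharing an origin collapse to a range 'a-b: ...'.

Answer: the defect is in fold_scores at line 18.
Core observation: No log line changed; the fault shows up purely in the output.
Call chain: main -> fold_scores(18, 5) (called at line 27).
First divergence: none (the log streams are identical).
Execution walk:
  rank_cells([1, 9, 10, 6, 6, 9, 1], 6) -> 3  [called from audit_lot, line 10]
  audit_lot([1, 9, 10, 6, 6, 9, 1], 6) -> 18  [called from main, line 25]
  fold_scores(18, 5) -> 90  [called from main, line 27]
Log origin:
  1: emitted by main (line 24)
  2: emitted by audit_lot (line 9)
  3: emitted by rank_cells (line 2)
  4: emitted by rank_cells (line 5)
  5: emitted by audit_lot (line 11)
  6: emitted by main (line 26)
  7: emitted by fold_scores (line 16)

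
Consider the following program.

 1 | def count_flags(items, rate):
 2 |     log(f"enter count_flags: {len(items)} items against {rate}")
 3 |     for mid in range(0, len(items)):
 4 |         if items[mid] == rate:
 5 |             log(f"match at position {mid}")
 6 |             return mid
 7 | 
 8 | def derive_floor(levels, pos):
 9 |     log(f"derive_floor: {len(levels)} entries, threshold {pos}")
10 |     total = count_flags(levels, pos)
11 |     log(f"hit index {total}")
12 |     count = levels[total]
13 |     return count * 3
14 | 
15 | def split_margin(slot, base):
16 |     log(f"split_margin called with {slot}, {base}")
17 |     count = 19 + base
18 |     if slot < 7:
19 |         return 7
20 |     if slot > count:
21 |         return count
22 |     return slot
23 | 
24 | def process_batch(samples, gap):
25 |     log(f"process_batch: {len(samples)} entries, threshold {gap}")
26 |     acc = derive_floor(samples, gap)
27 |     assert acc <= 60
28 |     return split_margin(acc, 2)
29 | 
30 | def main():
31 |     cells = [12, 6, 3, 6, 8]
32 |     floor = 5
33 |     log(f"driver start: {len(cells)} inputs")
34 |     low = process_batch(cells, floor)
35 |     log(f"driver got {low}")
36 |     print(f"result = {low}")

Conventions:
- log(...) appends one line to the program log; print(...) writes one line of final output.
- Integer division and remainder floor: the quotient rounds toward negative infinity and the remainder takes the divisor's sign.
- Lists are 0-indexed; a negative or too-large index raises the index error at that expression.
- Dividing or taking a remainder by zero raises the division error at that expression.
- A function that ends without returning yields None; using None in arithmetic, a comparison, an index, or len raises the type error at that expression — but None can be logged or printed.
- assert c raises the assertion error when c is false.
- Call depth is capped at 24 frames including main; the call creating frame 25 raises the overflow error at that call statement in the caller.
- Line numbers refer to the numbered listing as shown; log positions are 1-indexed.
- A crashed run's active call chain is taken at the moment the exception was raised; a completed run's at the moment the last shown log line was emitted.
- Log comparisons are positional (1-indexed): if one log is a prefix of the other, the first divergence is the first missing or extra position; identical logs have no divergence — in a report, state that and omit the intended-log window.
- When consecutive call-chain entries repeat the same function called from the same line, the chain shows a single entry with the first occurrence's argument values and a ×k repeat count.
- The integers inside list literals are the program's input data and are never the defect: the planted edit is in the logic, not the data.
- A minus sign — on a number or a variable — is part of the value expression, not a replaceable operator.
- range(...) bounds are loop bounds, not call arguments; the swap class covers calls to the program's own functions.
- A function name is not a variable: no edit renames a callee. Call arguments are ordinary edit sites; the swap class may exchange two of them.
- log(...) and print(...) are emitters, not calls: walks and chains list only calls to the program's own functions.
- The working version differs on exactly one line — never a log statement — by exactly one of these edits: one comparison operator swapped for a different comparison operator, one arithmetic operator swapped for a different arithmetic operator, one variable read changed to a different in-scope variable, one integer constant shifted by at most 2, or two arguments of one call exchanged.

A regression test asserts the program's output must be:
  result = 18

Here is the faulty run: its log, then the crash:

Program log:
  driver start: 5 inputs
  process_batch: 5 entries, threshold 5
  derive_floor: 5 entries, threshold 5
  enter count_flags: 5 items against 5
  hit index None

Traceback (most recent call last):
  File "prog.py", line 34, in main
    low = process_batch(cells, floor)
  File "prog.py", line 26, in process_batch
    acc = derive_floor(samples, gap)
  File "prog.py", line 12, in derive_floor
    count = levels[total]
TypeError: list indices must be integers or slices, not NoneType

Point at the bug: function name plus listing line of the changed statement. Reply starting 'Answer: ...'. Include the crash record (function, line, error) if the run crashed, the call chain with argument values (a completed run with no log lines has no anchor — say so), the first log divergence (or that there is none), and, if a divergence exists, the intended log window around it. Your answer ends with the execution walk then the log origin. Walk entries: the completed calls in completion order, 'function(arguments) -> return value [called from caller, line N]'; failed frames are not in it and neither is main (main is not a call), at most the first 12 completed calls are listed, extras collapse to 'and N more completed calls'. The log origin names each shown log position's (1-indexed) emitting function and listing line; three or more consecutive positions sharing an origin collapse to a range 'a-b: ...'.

Answer: the defect is in main at line 32.
Key fact: At log position 2 the runs split — shown 'process_batch: 5 entries, threshold 5', but the working version logs 'process_batch: 5 entries, threshold 6'.
Crash: derive_floor, line 12, TypeError.
Call chain: main -> process_batch([12, 6, 3, 6, 8], 5) (called at line 34) -> derive_floor([12, 6, 3, 6, 8], 5) (called at line 26).
First divergence: position 2; shown 'process_batch: 5 entries, threshold 5' vs intended 'process_batch: 5 entries, threshold 6'.
Intended log window:
  1: driver start: 5 inputs
  2: process_batch: 5 entries, threshold 6
  3: derive_floor: 5 entries, threshold 6
Execution walk:
  count_flags([12, 6, 3, 6, 8], 5) -> None  [called from derive_floor, line 10]
Log origins:
  1: emitted by main (line 33)
  2: emitted by process_batch (line 25)
  3: emitted by derive_floor (line 9)
  4: emitted by count_flags (line 2)
  5: emitted by derive_floor (line 11)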